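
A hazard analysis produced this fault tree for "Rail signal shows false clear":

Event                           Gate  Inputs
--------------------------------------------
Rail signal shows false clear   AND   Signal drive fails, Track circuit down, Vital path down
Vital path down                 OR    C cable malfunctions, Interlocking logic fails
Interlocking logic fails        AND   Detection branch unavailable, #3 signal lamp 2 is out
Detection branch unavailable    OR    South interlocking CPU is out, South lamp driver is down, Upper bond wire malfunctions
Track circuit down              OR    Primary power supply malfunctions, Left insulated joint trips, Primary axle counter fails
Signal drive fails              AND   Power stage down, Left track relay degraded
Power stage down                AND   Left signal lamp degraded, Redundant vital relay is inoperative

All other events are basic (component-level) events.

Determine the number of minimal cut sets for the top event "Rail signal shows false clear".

12

Power stage down [AND]: one cut set from each child combined → 1 × 1 = 1 cut set(s).
Signal drive fails [AND]: one cut set from each child combined → 1 × 1 = 1 cut set(s).
Track circuit down [OR]: union of children's cut sets → 3 cut set(s).
Detection branch unavailable [OR]: union of children's cut sets → 3 cut set(s).
Interlocking logic fails [AND]: one cut set from each child combined → 3 × 1 = 3 cut set(s).
Vital path down [OR]: union of children's cut sets → 4 cut set(s).
Rail signal shows false clear [AND]: one cut set from each child combined → 1 × 3 × 4 = 12 cut set(s).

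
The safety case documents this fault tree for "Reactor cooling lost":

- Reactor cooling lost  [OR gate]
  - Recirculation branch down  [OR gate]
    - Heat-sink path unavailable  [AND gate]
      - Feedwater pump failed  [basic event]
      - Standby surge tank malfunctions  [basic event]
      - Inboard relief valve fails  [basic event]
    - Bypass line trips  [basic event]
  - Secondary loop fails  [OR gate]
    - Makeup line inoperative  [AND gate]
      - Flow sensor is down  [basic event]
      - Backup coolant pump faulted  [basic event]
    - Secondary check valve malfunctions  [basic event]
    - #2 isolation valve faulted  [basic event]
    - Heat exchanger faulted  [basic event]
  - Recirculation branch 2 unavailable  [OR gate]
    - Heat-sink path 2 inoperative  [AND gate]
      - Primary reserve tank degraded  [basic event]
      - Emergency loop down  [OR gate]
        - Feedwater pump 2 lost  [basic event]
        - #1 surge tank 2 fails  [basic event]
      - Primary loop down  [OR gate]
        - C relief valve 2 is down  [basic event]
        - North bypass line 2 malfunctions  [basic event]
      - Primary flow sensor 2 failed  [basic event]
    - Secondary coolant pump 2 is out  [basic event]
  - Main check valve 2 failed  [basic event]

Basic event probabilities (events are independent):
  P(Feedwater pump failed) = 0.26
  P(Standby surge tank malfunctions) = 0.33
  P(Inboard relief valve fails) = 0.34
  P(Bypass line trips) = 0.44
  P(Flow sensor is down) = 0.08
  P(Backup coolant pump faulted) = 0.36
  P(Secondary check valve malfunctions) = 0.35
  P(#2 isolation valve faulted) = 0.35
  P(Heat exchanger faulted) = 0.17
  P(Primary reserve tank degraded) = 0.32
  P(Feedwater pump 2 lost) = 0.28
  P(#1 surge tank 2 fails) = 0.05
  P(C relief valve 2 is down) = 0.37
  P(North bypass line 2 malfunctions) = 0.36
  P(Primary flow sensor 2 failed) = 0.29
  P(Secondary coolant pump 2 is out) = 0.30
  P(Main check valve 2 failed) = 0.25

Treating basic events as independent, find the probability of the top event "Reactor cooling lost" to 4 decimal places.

0.9045

P(Heat-sink path unavailable) [AND] = 0.26 × 0.33 × 0.34 = 0.029172
P(Recirculation branch down) [OR] = 1 − (1−0.029172) × (1−0.44) = 0.456336
P(Makeup line inoperative) [AND] = 0.08 × 0.36 = 0.028800
P(Secondary loop fails) [OR] = 1 − (1−0.028800) × (1−0.35) × (1−0.35) × (1−0.17) = 0.659424
P(Emergency loop down) [OR] = 1 − (1−0.28) × (1−0.05) = 0.316000
P(Primary loop down) [OR] = 1 − (1−0.37) × (1−0.36) = 0.596800
P(Heat-sink path 2 inoperative) [AND] = 0.32 × 0.316000 × 0.596800 × 0.29 = 0.017501
P(Recirculation branch 2 unavailable) [OR] = 1 − (1−0.017501) × (1−0.30) = 0.312251
P(Reactor cooling lost) [OR] = 1 − (1−0.456336) × (1−0.659424) × (1−0.312251) × (1−0.25) = 0.904493
Rounded to 4 decimal places: P(Reactor cooling lost) ≈ 0.9045.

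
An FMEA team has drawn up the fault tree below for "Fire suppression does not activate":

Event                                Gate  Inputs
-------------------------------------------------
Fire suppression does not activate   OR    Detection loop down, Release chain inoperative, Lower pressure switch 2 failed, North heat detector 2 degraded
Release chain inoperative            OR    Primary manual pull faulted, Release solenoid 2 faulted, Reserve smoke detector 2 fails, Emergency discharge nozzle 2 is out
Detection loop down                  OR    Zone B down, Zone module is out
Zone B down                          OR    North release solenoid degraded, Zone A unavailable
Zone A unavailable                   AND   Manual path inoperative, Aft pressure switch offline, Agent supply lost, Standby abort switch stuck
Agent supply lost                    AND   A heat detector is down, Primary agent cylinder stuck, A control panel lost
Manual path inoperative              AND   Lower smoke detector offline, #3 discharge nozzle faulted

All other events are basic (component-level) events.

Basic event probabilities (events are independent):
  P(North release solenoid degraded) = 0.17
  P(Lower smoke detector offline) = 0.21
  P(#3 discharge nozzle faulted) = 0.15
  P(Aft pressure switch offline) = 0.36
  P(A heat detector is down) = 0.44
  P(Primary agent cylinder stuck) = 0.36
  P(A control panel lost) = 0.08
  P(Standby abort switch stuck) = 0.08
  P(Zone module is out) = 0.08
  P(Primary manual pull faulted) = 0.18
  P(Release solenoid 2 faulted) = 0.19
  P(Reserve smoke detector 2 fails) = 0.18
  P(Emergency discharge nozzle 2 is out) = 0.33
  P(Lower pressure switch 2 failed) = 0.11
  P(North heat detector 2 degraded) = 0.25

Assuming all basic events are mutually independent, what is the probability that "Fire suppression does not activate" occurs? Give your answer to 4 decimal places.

P(Manual path inoperative) [AND] = 0.21 × 0.15 = 0.031500
P(Agent supply lost) [AND] = 0.44 × 0.36 × 0.08 = 0.012672
P(Zone A unavailable) [AND] = 0.031500 × 0.36 × 0.012672 × 0.08 = 0.000011
P(Zone B down) [OR] = 1 − (1−0.17) × (1−0.000011) = 0.170009
P(Detection loop down) [OR] = 1 − (1−0.170009) × (1−0.08) = 0.236408
P(Release chain inoperative) [OR] = 1 − (1−0.18) × (1−0.19) × (1−0.18) × (1−0.33) = 0.635089
P(Fire suppression does not activate) [OR] = 1 − (1−0.236408) × (1−0.635089) × (1−0.11) × (1−0.25) = 0.814006
Rounded to 4 decimal places: P(Fire suppression does not activate) ≈ 0.8140.

0.8140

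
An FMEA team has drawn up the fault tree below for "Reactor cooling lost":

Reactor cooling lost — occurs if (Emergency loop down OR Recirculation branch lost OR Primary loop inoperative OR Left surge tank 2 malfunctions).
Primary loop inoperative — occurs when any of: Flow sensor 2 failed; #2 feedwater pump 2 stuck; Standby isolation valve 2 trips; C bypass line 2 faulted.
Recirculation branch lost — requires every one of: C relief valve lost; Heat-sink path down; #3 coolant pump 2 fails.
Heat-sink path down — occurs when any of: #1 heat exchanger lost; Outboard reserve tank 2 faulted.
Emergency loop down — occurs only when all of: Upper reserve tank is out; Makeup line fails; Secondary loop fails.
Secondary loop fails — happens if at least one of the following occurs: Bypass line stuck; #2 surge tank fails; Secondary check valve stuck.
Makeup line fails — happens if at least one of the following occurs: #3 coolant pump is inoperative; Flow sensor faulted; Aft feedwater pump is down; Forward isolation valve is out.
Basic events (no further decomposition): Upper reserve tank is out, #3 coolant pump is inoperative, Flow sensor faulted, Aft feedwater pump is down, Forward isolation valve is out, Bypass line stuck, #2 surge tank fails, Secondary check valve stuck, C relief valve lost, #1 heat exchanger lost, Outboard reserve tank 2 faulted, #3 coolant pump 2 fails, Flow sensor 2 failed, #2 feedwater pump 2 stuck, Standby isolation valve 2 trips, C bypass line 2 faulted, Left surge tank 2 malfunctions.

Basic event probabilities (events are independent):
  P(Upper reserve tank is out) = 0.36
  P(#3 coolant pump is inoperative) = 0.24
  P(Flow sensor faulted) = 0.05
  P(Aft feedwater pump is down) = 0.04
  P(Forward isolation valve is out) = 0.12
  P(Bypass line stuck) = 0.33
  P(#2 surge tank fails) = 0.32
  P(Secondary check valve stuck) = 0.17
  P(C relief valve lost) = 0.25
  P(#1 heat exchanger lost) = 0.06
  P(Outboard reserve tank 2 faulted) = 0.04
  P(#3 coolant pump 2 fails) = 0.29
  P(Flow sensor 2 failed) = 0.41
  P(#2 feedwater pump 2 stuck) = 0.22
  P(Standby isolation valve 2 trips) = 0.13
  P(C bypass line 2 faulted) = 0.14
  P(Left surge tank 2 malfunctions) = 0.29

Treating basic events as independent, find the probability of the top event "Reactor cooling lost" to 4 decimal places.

0.7785

P(Makeup line fails) [OR] = 1 − (1−0.24) × (1−0.05) × (1−0.04) × (1−0.12) = 0.390054
P(Secondary loop fails) [OR] = 1 − (1−0.33) × (1−0.32) × (1−0.17) = 0.621852
P(Emergency loop down) [AND] = 0.36 × 0.390054 × 0.621852 = 0.087320
P(Heat-sink path down) [OR] = 1 − (1−0.06) × (1−0.04) = 0.097600
P(Recirculation branch lost) [AND] = 0.25 × 0.097600 × 0.29 = 0.007076
P(Primary loop inoperative) [OR] = 1 − (1−0.41) × (1−0.22) × (1−0.13) × (1−0.14) = 0.655678
P(Reactor cooling lost) [OR] = 1 − (1−0.087320) × (1−0.007076) × (1−0.655678) × (1−0.29) = 0.778457
Rounded to 4 decimal places: P(Reactor cooling lost) ≈ 0.7785.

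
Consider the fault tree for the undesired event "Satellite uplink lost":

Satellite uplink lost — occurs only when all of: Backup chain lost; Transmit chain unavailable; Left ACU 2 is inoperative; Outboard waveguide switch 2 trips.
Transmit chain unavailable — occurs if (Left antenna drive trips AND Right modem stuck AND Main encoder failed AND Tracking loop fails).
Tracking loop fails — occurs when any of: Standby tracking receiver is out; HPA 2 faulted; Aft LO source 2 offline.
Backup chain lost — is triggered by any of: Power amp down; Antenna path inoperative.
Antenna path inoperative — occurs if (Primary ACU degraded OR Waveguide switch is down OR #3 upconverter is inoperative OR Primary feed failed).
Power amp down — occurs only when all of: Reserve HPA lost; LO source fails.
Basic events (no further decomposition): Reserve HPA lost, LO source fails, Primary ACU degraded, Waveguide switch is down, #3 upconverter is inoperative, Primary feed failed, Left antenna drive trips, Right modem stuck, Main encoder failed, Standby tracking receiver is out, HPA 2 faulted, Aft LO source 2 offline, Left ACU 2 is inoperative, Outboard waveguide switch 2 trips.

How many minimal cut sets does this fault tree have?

Power amp down [AND]: one cut set from each child combined → 1 × 1 = 1 cut set(s).
Antenna path inoperative [OR]: union of children's cut sets → 4 cut set(s).
Backup chain lost [OR]: union of children's cut sets → 5 cut set(s).
Tracking loop fails [OR]: union of children's cut sets → 3 cut set(s).
Transmit chain unavailable [AND]: one cut set from each child combined → 1 × 1 × 1 × 3 = 3 cut set(s).
Satellite uplink lost [AND]: one cut set from each child combined → 5 × 3 × 1 × 1 = 15 cut set(s).

15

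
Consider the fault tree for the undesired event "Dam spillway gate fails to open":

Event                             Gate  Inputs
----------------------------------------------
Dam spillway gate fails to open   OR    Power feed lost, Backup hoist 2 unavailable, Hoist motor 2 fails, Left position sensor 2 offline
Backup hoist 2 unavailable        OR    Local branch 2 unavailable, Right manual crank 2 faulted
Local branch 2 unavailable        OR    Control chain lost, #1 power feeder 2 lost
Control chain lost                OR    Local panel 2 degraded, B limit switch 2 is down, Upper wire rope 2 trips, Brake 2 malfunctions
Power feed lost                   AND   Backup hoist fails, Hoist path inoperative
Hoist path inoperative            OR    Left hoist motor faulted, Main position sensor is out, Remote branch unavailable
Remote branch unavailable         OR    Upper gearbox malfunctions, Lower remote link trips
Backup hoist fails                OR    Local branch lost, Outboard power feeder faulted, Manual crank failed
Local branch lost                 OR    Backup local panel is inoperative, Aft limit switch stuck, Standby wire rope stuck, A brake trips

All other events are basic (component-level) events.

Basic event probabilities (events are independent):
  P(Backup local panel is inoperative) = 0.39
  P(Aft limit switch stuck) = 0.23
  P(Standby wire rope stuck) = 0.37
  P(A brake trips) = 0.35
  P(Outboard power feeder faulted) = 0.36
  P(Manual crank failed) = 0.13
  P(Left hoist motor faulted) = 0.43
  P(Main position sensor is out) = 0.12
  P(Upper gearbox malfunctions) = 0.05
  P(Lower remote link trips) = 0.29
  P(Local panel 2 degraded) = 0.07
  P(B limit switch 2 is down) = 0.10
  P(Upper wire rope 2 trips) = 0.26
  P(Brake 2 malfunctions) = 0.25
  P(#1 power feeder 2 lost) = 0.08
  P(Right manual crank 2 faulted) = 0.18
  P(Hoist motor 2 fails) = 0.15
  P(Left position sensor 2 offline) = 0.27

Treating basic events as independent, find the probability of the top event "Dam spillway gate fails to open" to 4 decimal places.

P(Local branch lost) [OR] = 1 − (1−0.39) × (1−0.23) × (1−0.37) × (1−0.35) = 0.807658
P(Backup hoist fails) [OR] = 1 − (1−0.807658) × (1−0.36) × (1−0.13) = 0.892904
P(Remote branch unavailable) [OR] = 1 − (1−0.05) × (1−0.29) = 0.325500
P(Hoist path inoperative) [OR] = 1 − (1−0.43) × (1−0.12) × (1−0.325500) = 0.661671
P(Power feed lost) [AND] = 0.892904 × 0.661671 = 0.590809
P(Control chain lost) [OR] = 1 − (1−0.07) × (1−0.10) × (1−0.26) × (1−0.25) = 0.535465
P(Local branch 2 unavailable) [OR] = 1 − (1−0.535465) × (1−0.08) = 0.572628
P(Backup hoist 2 unavailable) [OR] = 1 − (1−0.572628) × (1−0.18) = 0.649555
P(Dam spillway gate fails to open) [OR] = 1 − (1−0.590809) × (1−0.649555) × (1−0.15) × (1−0.27) = 0.911021
Rounded to 4 decimal places: P(Dam spillway gate fails to open) ≈ 0.9110.

0.9110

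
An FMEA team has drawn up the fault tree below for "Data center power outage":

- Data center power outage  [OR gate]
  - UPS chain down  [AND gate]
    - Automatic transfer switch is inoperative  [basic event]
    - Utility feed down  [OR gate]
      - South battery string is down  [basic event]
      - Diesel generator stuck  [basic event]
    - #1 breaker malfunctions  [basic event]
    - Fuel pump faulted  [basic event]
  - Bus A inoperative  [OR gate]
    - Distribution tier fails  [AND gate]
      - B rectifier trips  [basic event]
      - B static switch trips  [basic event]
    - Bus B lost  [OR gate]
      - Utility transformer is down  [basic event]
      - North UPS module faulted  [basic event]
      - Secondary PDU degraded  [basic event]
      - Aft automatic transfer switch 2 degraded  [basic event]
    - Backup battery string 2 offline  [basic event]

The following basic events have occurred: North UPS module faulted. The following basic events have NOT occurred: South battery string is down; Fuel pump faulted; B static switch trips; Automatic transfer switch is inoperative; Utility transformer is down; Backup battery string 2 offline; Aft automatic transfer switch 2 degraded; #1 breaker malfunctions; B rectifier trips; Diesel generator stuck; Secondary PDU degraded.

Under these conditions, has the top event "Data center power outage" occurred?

Yes

Utility feed down [OR]: South battery string is down=not, Diesel generator stuck=not → no input occurs → does not occur.
UPS chain down [AND]: Automatic transfer switch is inoperative=not, Utility feed down=not, #1 breaker malfunctions=not, Fuel pump faulted=not → not all inputs occur → does not occur.
Distribution tier fails [AND]: B rectifier trips=not, B static switch trips=not → not all inputs occur → does not occur.
Bus B lost [OR]: Utility transformer is down=not, North UPS module faulted=occurs, Secondary PDU degraded=not, Aft automatic transfer switch 2 degraded=not → at least one input occurs → occurs.
Bus A inoperative [OR]: Distribution tier fails=not, Bus B lost=occurs, Backup battery string 2 offline=not → at least one input occurs → occurs.
Data center power outage [OR]: UPS chain down=not, Bus A inoperative=occurs → at least one input occurs → occurs.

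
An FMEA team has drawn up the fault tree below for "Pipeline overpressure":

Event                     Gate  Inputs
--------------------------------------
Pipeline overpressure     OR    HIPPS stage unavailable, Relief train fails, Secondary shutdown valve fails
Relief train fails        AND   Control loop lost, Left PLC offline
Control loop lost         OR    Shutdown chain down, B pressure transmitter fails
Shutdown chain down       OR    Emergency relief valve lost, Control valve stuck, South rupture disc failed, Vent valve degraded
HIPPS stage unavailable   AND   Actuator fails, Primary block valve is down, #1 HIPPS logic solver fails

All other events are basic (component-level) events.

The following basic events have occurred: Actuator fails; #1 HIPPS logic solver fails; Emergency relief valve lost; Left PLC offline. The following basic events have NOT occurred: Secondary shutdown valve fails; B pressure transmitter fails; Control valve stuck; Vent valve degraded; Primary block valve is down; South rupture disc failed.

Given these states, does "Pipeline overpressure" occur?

Yes

HIPPS stage unavailable [AND]: Actuator fails=occurs, Primary block valve is down=not, #1 HIPPS logic solver fails=occurs → not all inputs occur → does not occur.
Shutdown chain down [OR]: Emergency relief valve lost=occurs, Control valve stuck=not, South rupture disc failed=not, Vent valve degraded=not → at least one input occurs → occurs.
Control loop lost [OR]: Shutdown chain down=occurs, B pressure transmitter fails=not → at least one input occurs → occurs.
Relief train fails [AND]: Control loop lost=occurs, Left PLC offline=occurs → all inputs occur → occurs.
Pipeline overpressure [OR]: HIPPS stage unavailable=not, Relief train fails=occurs, Secondary shutdown valve fails=not → at least one input occurs → occurs.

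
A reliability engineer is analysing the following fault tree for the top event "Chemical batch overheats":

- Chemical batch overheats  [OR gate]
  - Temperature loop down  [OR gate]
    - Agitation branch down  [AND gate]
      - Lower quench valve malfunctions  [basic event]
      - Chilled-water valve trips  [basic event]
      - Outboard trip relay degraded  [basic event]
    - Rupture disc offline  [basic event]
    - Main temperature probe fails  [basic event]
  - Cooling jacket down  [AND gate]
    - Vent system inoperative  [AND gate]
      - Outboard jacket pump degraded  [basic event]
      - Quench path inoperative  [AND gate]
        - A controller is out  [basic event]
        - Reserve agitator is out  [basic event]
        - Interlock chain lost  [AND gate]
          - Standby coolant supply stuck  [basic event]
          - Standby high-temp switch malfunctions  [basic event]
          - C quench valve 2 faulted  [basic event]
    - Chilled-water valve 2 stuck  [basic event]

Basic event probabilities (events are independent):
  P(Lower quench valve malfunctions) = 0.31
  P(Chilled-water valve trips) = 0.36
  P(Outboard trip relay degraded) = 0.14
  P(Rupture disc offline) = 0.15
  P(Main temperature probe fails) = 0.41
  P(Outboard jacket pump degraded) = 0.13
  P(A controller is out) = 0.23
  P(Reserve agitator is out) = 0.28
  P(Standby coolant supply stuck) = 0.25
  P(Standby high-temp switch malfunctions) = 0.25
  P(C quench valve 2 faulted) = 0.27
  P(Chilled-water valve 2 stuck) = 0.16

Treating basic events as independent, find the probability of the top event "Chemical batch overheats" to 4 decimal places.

P(Agitation branch down) [AND] = 0.31 × 0.36 × 0.14 = 0.015624
P(Temperature loop down) [OR] = 1 − (1−0.015624) × (1−0.15) × (1−0.41) = 0.506335
P(Interlock chain lost) [AND] = 0.25 × 0.25 × 0.27 = 0.016875
P(Quench path inoperative) [AND] = 0.23 × 0.28 × 0.016875 = 0.001087
P(Vent system inoperative) [AND] = 0.13 × 0.001087 = 0.000141
P(Cooling jacket down) [AND] = 0.000141 × 0.16 = 0.000023
P(Chemical batch overheats) [OR] = 1 − (1−0.506335) × (1−0.000023) = 0.506346
Rounded to 4 decimal places: P(Chemical batch overheats) ≈ 0.5063.

0.5063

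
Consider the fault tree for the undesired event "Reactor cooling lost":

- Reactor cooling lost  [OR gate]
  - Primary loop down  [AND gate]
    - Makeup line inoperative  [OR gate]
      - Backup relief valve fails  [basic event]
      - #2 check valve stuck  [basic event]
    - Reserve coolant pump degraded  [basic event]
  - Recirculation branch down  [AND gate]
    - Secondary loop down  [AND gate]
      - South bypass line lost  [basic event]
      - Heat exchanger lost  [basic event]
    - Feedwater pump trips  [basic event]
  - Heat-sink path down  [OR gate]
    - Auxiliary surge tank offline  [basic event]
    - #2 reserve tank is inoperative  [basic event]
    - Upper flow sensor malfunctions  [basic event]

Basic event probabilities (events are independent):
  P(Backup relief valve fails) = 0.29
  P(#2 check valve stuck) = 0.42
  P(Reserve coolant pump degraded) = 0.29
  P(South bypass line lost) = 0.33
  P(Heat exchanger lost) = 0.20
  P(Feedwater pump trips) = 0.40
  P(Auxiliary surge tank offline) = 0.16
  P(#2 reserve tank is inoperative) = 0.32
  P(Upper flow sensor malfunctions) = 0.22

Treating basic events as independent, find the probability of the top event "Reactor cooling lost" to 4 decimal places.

P(Makeup line inoperative) [OR] = 1 − (1−0.29) × (1−0.42) = 0.588200
P(Primary loop down) [AND] = 0.588200 × 0.29 = 0.170578
P(Secondary loop down) [AND] = 0.33 × 0.20 = 0.066000
P(Recirculation branch down) [AND] = 0.066000 × 0.40 = 0.026400
P(Heat-sink path down) [OR] = 1 − (1−0.16) × (1−0.32) × (1−0.22) = 0.554464
P(Reactor cooling lost) [OR] = 1 − (1−0.170578) × (1−0.026400) × (1−0.554464) = 0.640218
Rounded to 4 decimal places: P(Reactor cooling lost) ≈ 0.6402.

0.6402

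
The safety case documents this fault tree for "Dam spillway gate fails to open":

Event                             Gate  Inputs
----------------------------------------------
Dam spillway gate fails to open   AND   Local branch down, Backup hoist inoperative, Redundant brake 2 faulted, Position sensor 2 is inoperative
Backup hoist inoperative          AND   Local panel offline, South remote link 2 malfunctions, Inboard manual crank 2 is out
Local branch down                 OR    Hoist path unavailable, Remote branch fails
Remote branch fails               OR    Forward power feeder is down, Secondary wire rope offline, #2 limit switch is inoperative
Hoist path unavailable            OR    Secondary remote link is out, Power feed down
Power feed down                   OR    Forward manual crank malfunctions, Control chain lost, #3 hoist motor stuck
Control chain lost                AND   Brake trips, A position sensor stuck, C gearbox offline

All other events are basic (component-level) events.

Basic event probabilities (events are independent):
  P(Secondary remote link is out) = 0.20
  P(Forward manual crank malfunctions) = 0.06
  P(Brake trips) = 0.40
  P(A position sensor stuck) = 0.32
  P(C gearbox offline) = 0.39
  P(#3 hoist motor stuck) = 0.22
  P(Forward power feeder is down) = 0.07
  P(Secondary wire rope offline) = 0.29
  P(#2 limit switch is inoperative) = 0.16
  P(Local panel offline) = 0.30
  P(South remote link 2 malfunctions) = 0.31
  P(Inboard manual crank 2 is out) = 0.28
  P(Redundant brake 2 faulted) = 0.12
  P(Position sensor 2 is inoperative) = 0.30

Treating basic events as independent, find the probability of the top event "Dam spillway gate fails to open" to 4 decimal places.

0.0006

P(Control chain lost) [AND] = 0.40 × 0.32 × 0.39 = 0.049920
P(Power feed down) [OR] = 1 − (1−0.06) × (1−0.049920) × (1−0.22) = 0.303401
P(Hoist path unavailable) [OR] = 1 − (1−0.20) × (1−0.303401) = 0.442721
P(Remote branch fails) [OR] = 1 − (1−0.07) × (1−0.29) × (1−0.16) = 0.445348
P(Local branch down) [OR] = 1 − (1−0.442721) × (1−0.445348) = 0.690904
P(Backup hoist inoperative) [AND] = 0.30 × 0.31 × 0.28 = 0.026040
P(Dam spillway gate fails to open) [AND] = 0.690904 × 0.026040 × 0.12 × 0.30 = 0.000648
Rounded to 4 decimal places: P(Dam spillway gate fails to open) ≈ 0.0006.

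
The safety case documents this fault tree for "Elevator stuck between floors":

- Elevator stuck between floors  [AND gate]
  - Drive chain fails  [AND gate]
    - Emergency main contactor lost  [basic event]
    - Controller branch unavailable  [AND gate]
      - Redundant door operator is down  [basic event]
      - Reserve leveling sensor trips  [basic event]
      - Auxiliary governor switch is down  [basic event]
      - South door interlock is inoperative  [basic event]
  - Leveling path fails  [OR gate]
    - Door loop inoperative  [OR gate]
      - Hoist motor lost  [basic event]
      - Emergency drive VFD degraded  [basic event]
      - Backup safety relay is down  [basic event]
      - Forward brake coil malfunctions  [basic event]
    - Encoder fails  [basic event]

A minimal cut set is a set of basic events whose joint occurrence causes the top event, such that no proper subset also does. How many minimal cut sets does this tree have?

5

Controller branch unavailable [AND]: one cut set from each child combined → 1 × 1 × 1 × 1 = 1 cut set(s).
Drive chain fails [AND]: one cut set from each child combined → 1 × 1 = 1 cut set(s).
Door loop inoperative [OR]: union of children's cut sets → 4 cut set(s).
Leveling path fails [OR]: union of children's cut sets → 5 cut set(s).
Elevator stuck between floors [AND]: one cut set from each child combined → 1 × 5 = 5 cut set(s).
Minimal cut sets: {Auxiliary governor switch is down, Emergency main contactor lost, Hoist motor lost, Redundant door operator is down, Reserve leveling sensor trips, South door interlock is inoperative}; {Auxiliary governor switch is down, Emergency drive VFD degraded, Emergency main contactor lost, Redundant door operator is down, Reserve leveling sensor trips, South door interlock is inoperative}; {Auxiliary governor switch is down, Backup safety relay is down, Emergency main contactor lost, Redundant door operator is down, Reserve leveling sensor trips, South door interlock is inoperative}; {Auxiliary governor switch is down, Emergency main contactor lost, Forward brake coil malfunctions, Redundant door operator is down, Reserve leveling sensor trips, South door interlock is inoperative}; {Auxiliary governor switch is down, Emergency main contactor lost, Encoder fails, Redundant door operator is down, Reserve leveling sensor trips, South door interlock is inoperative}.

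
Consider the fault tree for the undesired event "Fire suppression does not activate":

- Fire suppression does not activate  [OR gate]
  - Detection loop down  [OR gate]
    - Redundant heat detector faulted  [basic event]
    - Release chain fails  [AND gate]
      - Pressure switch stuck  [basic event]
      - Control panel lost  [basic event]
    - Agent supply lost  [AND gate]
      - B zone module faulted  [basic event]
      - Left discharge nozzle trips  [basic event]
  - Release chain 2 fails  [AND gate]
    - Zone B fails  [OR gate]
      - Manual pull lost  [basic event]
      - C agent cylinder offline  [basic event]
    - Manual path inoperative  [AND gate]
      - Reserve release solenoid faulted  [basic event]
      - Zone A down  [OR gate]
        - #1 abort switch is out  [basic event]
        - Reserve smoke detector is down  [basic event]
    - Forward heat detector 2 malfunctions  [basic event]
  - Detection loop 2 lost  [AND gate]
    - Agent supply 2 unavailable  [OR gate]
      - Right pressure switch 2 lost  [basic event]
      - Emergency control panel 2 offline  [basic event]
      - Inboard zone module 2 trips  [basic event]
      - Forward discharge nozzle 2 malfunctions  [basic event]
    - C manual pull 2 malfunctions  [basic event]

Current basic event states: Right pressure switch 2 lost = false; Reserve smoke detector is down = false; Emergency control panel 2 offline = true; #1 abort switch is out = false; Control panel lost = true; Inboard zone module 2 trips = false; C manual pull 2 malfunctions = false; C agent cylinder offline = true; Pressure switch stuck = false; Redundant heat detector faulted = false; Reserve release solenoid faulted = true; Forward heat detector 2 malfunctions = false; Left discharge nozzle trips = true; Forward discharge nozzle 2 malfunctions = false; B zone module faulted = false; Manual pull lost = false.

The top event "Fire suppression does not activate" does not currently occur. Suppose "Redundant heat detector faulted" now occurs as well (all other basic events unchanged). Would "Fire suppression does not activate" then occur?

Yes

Counterfactual: set "Redundant heat detector faulted" to occurred.
Release chain fails [AND]: Pressure switch stuck=not, Control panel lost=occurs → not all inputs occur → does not occur.
Agent supply lost [AND]: B zone module faulted=not, Left discharge nozzle trips=occurs → not all inputs occur → does not occur.
Detection loop down [OR]: Redundant heat detector faulted=occurs, Release chain fails=not, Agent supply lost=not → at least one input occurs → occurs.
Zone B fails [OR]: Manual pull lost=not, C agent cylinder offline=occurs → at least one input occurs → occurs.
Zone A down [OR]: #1 abort switch is out=not, Reserve smoke detector is down=not → no input occurs → does not occur.
Manual path inoperative [AND]: Reserve release solenoid faulted=occurs, Zone A down=not → not all inputs occur → does not occur.
Release chain 2 fails [AND]: Zone B fails=occurs, Manual path inoperative=not, Forward heat detector 2 malfunctions=not → not all inputs occur → does not occur.
Agent supply 2 unavailable [OR]: Right pressure switch 2 lost=not, Emergency control panel 2 offline=occurs, Inboard zone module 2 trips=not, Forward discharge nozzle 2 malfunctions=not → at least one input occurs → occurs.
Detection loop 2 lost [AND]: Agent supply 2 unavailable=occurs, C manual pull 2 malfunctions=not → not all inputs occur → does not occur.
Fire suppression does not activate [OR]: Detection loop down=occurs, Release chain 2 fails=not, Detection loop 2 lost=not → at least one input occurs → occurs.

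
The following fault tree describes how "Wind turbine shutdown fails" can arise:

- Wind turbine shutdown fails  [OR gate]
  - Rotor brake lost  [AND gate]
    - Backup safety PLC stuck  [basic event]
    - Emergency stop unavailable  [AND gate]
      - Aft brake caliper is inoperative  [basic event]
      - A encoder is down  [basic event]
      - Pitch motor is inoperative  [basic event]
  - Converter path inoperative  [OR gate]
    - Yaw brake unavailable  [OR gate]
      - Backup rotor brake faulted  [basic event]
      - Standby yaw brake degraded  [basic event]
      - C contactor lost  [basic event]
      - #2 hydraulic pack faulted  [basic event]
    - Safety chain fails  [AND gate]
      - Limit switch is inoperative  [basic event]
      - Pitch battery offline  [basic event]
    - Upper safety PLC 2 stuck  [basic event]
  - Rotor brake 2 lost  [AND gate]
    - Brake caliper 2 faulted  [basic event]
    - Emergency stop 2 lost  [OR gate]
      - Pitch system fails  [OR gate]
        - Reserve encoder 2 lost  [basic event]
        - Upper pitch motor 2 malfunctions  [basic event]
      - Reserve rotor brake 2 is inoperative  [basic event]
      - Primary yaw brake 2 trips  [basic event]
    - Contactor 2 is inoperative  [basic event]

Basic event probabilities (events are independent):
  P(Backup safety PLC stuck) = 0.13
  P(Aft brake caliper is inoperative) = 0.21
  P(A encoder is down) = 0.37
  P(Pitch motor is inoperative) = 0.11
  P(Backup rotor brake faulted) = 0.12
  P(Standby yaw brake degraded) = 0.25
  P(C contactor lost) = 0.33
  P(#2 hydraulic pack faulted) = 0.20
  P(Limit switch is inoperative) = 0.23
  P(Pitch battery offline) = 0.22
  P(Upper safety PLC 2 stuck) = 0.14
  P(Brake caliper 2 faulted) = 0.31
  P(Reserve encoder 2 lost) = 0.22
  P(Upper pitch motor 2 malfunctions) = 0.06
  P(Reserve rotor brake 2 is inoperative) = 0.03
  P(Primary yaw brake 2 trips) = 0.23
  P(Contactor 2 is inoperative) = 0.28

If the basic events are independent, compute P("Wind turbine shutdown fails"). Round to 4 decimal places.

0.7228

P(Emergency stop unavailable) [AND] = 0.21 × 0.37 × 0.11 = 0.008547
P(Rotor brake lost) [AND] = 0.13 × 0.008547 = 0.001111
P(Yaw brake unavailable) [OR] = 1 − (1−0.12) × (1−0.25) × (1−0.33) × (1−0.20) = 0.646240
P(Safety chain fails) [AND] = 0.23 × 0.22 = 0.050600
P(Converter path inoperative) [OR] = 1 − (1−0.646240) × (1−0.050600) × (1−0.14) = 0.711161
P(Pitch system fails) [OR] = 1 − (1−0.22) × (1−0.06) = 0.266800
P(Emergency stop 2 lost) [OR] = 1 − (1−0.266800) × (1−0.03) × (1−0.23) = 0.452373
P(Rotor brake 2 lost) [AND] = 0.31 × 0.452373 × 0.28 = 0.039266
P(Wind turbine shutdown fails) [OR] = 1 − (1−0.001111) × (1−0.711161) × (1−0.039266) = 0.722811
Rounded to 4 decimal places: P(Wind turbine shutdown fails) ≈ 0.7228.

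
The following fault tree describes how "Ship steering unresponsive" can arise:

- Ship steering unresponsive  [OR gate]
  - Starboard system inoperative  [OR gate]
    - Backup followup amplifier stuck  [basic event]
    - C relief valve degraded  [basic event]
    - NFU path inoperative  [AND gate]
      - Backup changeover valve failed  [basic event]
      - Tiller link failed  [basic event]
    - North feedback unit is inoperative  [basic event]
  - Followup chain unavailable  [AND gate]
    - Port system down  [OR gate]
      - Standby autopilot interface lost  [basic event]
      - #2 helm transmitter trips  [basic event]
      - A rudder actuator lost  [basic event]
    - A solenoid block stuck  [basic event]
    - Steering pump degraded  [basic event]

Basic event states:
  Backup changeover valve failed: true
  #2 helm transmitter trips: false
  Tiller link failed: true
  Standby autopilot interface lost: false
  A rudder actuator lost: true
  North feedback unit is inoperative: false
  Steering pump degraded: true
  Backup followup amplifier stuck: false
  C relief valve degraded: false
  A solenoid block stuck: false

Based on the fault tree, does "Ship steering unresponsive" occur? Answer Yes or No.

Yes

NFU path inoperative [AND]: Backup changeover valve failed=occurs, Tiller link failed=occurs → all inputs occur → occurs.
Starboard system inoperative [OR]: Backup followup amplifier stuck=not, C relief valve degraded=not, NFU path inoperative=occurs, North feedback unit is inoperative=not → at least one input occurs → occurs.
Port system down [OR]: Standby autopilot interface lost=not, #2 helm transmitter trips=not, A rudder actuator lost=occurs → at least one input occurs → occurs.
Followup chain unavailable [AND]: Port system down=occurs, A solenoid block stuck=not, Steering pump degraded=occurs → not all inputs occur → does not occur.
Ship steering unresponsive [OR]: Starboard system inoperative=occurs, Followup chain unavailable=not → at least one input occurs → occurs.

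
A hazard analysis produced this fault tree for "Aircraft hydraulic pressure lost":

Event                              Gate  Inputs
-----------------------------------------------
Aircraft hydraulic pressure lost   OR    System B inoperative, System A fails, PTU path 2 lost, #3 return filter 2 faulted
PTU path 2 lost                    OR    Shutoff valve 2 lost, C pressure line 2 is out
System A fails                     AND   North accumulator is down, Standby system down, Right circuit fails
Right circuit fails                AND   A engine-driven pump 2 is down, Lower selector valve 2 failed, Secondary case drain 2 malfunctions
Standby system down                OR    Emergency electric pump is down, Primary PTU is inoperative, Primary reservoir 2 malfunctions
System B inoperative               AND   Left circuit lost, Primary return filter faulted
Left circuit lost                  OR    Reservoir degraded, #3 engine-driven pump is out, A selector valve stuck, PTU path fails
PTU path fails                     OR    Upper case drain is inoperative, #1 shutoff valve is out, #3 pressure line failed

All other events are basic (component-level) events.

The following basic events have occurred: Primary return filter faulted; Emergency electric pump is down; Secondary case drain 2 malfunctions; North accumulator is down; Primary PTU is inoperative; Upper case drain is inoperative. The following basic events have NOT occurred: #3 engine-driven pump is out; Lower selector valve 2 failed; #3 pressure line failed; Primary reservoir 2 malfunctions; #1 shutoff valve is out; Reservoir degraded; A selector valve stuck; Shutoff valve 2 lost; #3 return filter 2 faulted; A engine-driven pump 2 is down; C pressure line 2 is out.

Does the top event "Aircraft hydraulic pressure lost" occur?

Yes

PTU path fails [OR]: Upper case drain is inoperative=occurs, #1 shutoff valve is out=not, #3 pressure line failed=not → at least one input occurs → occurs.
Left circuit lost [OR]: Reservoir degraded=not, #3 engine-driven pump is out=not, A selector valve stuck=not, PTU path fails=occurs → at least one input occurs → occurs.
System B inoperative [AND]: Left circuit lost=occurs, Primary return filter faulted=occurs → all inputs occur → occurs.
Standby system down [OR]: Emergency electric pump is down=occurs, Primary PTU is inoperative=occurs, Primary reservoir 2 malfunctions=not → at least one input occurs → occurs.
Right circuit fails [AND]: A engine-driven pump 2 is down=not, Lower selector valve 2 failed=not, Secondary case drain 2 malfunctions=occurs → not all inputs occur → does not occur.
System A fails [AND]: North accumulator is down=occurs, Standby system down=occurs, Right circuit fails=not → not all inputs occur → does not occur.
PTU path 2 lost [OR]: Shutoff valve 2 lost=not, C pressure line 2 is out=not → no input occurs → does not occur.
Aircraft hydraulic pressure lost [OR]: System B inoperative=occurs, System A fails=not, PTU path 2 lost=not, #3 return filter 2 faulted=not → at least one input occurs → occurs.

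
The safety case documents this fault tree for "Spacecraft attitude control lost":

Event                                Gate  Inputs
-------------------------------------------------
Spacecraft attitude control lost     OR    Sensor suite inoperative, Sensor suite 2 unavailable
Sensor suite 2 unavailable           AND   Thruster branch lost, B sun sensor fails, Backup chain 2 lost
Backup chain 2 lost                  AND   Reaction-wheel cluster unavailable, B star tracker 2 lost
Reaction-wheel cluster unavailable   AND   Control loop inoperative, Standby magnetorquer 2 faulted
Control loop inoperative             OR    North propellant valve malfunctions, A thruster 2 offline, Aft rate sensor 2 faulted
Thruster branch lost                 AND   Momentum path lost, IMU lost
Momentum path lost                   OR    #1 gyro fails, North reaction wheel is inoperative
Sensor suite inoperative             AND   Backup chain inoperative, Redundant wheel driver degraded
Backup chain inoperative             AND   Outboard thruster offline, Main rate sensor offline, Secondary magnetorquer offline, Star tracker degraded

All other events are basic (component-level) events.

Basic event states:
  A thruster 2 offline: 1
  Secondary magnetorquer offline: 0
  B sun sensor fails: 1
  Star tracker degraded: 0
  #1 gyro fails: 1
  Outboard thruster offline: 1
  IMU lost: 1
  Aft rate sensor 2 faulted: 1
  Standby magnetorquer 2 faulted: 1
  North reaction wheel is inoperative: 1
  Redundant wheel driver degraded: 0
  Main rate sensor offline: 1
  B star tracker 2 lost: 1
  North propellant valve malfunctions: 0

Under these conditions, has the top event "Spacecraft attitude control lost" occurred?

Yes

Backup chain inoperative [AND]: Outboard thruster offline=occurs, Main rate sensor offline=occurs, Secondary magnetorquer offline=not, Star tracker degraded=not → not all inputs occur → does not occur.
Sensor suite inoperative [AND]: Backup chain inoperative=not, Redundant wheel driver degraded=not → not all inputs occur → does not occur.
Momentum path lost [OR]: #1 gyro fails=occurs, North reaction wheel is inoperative=occurs → at least one input occurs → occurs.
Thruster branch lost [AND]: Momentum path lost=occurs, IMU lost=occurs → all inputs occur → occurs.
Control loop inoperative [OR]: North propellant valve malfunctions=not, A thruster 2 offline=occurs, Aft rate sensor 2 faulted=occurs → at least one input occurs → occurs.
Reaction-wheel cluster unavailable [AND]: Control loop inoperative=occurs, Standby magnetorquer 2 faulted=occurs → all inputs occur → occurs.
Backup chain 2 lost [AND]: Reaction-wheel cluster unavailable=occurs, B star tracker 2 lost=occurs → all inputs occur → occurs.
Sensor suite 2 unavailable [AND]: Thruster branch lost=occurs, B sun sensor fails=occurs, Backup chain 2 lost=occurs → all inputs occur → occurs.
Spacecraft attitude control lost [OR]: Sensor suite inoperative=not, Sensor suite 2 unavailable=occurs → at least one input occurs → occurs.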